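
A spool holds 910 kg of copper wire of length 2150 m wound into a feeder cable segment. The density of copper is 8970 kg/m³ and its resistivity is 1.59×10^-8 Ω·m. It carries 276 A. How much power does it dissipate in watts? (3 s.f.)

A = m/(density·L) = 910/(8970×2150) = 4.7186e-05 m²
R = ρL/A = (1.59×10^-8)(2150)/(4.7186e-05) = 0.7245 Ω
P = I²R = (276)² × 0.7245 = 55200 W

55200 W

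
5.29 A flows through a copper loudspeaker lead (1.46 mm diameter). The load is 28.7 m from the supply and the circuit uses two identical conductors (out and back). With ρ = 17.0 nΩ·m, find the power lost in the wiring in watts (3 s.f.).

ρ = 17.0 nΩ·m = 1.70×10^-8 Ω·m
A = π(d/2)² = π(7.3000e-04 m)² = 1.674e-06 m²
Total conductor length (both ways) L = 2 × 28.7 = 57.4 m
R = ρL/A = (1.70×10^-8)(57.4)/(1.674e-06) = 0.5829 Ω
P = I²R = (5.29)² × 0.5829 = 16.3 W

16.3 W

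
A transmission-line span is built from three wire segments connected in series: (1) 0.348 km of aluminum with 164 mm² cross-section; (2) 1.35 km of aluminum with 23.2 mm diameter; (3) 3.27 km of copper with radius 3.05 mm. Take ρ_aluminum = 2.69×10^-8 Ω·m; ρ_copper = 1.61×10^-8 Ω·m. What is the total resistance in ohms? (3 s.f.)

1.94 Ω

Seg 1: A = 164 mm² = 1.640e-04 m²
R_1 = (2.69×10^-8)(348)/(1.640e-04) = 0.05708 Ω
Seg 2: A = π(d/2)² = π(1.1600e-02 m)² = 4.227e-04 m²
R_2 = (2.69×10^-8)(1350)/(4.227e-04) = 0.08591 Ω
Seg 3: A = πr² = π(3.0500e-03 m)² = 2.922e-05 m²
R_3 = (1.61×10^-8)(3270)/(2.922e-05) = 1.801 Ω
R_total = R_1 + R_2 + R_3 = 1.94 Ω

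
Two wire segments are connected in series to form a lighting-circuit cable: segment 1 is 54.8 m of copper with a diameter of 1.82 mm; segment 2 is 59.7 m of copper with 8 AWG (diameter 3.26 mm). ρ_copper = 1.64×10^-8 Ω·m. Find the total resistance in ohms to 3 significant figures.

Segment 1: A = π(d/2)² = π(9.1000e-04 m)² = 2.602e-06 m²
R₁ = ρL/A = (1.64×10^-8)(54.8)/(2.602e-06) = 0.3455 Ω
Segment 2: A = π(3.26/2 mm)² = π(1.6300e-03 m)² = 8.347e-06 m²
R₂ = (1.64×10^-8)(59.7)/(8.347e-06) = 0.1173 Ω
R = R₁ + R₂ = 0.463 Ω

0.463 Ω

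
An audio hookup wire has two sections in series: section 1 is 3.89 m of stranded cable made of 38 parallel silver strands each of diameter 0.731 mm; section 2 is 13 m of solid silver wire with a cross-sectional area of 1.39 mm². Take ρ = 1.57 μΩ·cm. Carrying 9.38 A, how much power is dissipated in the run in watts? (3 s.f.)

ρ = 1.57 μΩ·cm = 1.57×10^-8 Ω·m
Section 1: A_strand = π(3.6550e-04)² = 4.197e-07 m²; R₁ = ρL/(N·A_s) = (1.57×10^-8)(3.89)/(38×4.197e-07) = 0.003829 Ω
Section 2: A = 1.39 mm² = 1.390e-06 m²
R₂ = (1.57×10^-8)(13)/(1.390e-06) = 0.1468 Ω
R = R₁ + R₂ = 0.1507 Ω
P = I²R = (9.38)² × 0.1507 = 13.3 W

13.3 W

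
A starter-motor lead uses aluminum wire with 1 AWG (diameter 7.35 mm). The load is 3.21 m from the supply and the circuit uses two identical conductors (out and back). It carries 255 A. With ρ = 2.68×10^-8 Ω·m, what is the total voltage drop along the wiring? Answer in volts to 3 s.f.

A = π(7.35/2 mm)² = π(3.6750e-03 m)² = 4.243e-05 m²
Total conductor length (both ways) L = 2 × 3.21 = 6.42 m
R = ρL/A = (2.68×10^-8)(6.42)/(4.243e-05) = 0.004055 Ω
V = IR = 255 × 0.004055 = 1.03 V

1.03 V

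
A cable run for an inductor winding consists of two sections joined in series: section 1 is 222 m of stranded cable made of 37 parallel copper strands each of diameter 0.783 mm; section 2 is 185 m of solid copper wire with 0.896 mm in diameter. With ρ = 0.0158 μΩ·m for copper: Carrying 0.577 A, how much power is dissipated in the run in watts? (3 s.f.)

1.61 W

ρ = 0.0158 μΩ·m = 1.58×10^-8 Ω·m
Section 1: A_strand = π(3.9150e-04)² = 4.815e-07 m²; R₁ = ρL/(N·A_s) = (1.58×10^-8)(222)/(37×4.815e-07) = 0.1969 Ω
Section 2: A = π(d/2)² = π(4.4800e-04 m)² = 6.305e-07 m²
R₂ = (1.58×10^-8)(185)/(6.305e-07) = 4.636 Ω
R = R₁ + R₂ = 4.833 Ω
P = I²R = (0.577)² × 4.833 = 1.61 W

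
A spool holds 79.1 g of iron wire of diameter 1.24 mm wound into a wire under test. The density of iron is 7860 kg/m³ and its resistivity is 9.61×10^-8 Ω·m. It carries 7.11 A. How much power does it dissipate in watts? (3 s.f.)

A = π(d/2)² = π(6.2000e-04 m)² = 1.2076e-06 m²
L = m/(density·A) = 0.0791/(7860×1.2076e-06) = 8.333 m
R = ρL/A = (9.61×10^-8)(8.333)/(1.2076e-06) = 0.6631 Ω
P = I²R = (7.11)² × 0.6631 = 33.5 W

33.5 W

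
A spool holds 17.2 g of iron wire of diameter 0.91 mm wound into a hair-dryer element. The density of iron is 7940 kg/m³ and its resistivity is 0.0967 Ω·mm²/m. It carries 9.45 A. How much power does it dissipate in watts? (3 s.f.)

ρ = 0.0967 Ω·mm²/m = 9.67×10^-8 Ω·m
A = π(d/2)² = π(4.5500e-04 m)² = 6.5039e-07 m²
L = m/(density·A) = 0.0172/(7940×6.5039e-07) = 3.331 m
R = ρL/A = (9.67×10^-8)(3.331)/(6.5039e-07) = 0.4952 Ω
P = I²R = (9.45)² × 0.4952 = 44.2 W

44.2 W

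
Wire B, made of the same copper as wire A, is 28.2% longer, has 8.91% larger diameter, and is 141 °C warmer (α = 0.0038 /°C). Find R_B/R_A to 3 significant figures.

1.66

R ∝ ρL/d² with ρ ∝ (1+αΔT), so R_B/R_A = (1 + 28.2/100) × (1 + 8.91/100)⁻² × (1 + 0.0038×141)
= 1.282 × 0.8431 × 1.536 = 1.66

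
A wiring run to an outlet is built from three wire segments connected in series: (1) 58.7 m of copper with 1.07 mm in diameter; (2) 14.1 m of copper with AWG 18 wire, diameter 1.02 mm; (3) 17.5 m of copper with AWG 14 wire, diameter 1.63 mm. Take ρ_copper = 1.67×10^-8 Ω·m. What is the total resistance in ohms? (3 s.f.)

1.52 Ω

Seg 1: A = π(d/2)² = π(5.3500e-04 m)² = 8.992e-07 m²
R_1 = (1.67×10^-8)(58.7)/(8.992e-07) = 1.09 Ω
Seg 2: A = π(1.02/2 mm)² = π(5.1000e-04 m)² = 8.171e-07 m²
R_2 = (1.67×10^-8)(14.1)/(8.171e-07) = 0.2882 Ω
Seg 3: A = π(1.63/2 mm)² = π(8.1500e-04 m)² = 2.087e-06 m²
R_3 = (1.67×10^-8)(17.5)/(2.087e-06) = 0.1401 Ω
R_total = R_1 + R_2 + R_3 = 1.52 Ω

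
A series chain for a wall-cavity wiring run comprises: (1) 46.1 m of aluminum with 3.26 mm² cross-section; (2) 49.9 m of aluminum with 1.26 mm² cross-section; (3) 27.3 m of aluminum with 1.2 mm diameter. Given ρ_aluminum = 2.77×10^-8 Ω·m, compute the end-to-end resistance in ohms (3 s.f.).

2.16 Ω

Seg 1: A = 3.26 mm² = 3.260e-06 m²
R_1 = (2.77×10^-8)(46.1)/(3.260e-06) = 0.3917 Ω
Seg 2: A = 1.26 mm² = 1.260e-06 m²
R_2 = (2.77×10^-8)(49.9)/(1.260e-06) = 1.097 Ω
Seg 3: A = π(d/2)² = π(6.0000e-04 m)² = 1.131e-06 m²
R_3 = (2.77×10^-8)(27.3)/(1.131e-06) = 0.6686 Ω
R_total = R_1 + R_2 + R_3 = 2.16 Ω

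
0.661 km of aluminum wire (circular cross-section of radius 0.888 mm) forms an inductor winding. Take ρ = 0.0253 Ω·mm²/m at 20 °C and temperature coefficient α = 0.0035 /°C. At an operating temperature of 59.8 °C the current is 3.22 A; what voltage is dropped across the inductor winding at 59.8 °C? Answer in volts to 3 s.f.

ρ = 0.0253 Ω·mm²/m = 2.53×10^-8 Ω·m
A = πr² = π(8.8800e-04 m)² = 2.477e-06 m²
R₍20₎ = ρL/A = (2.53×10^-8)(661)/(2.477e-06) = 6.751 Ω
R₍59.8₎ = R₍20₎(1 + αΔT) = 6.751 × (1 + 0.0035×39.8) = 7.691 Ω
V = IR = 3.22 × 7.691 = 24.8 V

24.8 V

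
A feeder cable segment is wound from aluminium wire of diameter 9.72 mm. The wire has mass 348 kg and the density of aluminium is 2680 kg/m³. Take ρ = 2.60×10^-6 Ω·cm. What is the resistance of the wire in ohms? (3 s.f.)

ρ = 2.60×10^-6 Ω·cm = 2.60×10^-8 Ω·m
A = π(d/2)² = π(4.8600e-03 m)² = 7.4203e-05 m²
L = m/(density·A) = 348/(2680×7.4203e-05) = 1750 m
R = ρL/A = (2.60×10^-8)(1750)/(7.4203e-05) = 0.613 Ω

0.613 Ω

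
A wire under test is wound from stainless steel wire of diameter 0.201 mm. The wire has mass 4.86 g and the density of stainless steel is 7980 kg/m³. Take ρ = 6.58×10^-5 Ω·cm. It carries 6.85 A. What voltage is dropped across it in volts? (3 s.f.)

ρ = 6.58×10^-5 Ω·cm = 6.58×10^-7 Ω·m
A = π(d/2)² = π(1.0050e-04 m)² = 3.1731e-08 m²
L = m/(density·A) = 0.00486/(7980×3.1731e-08) = 19.19 m
R = ρL/A = (6.58×10^-7)(19.19)/(3.1731e-08) = 398 Ω
V = IR = 6.85 × 398 = 2730 V

2730 V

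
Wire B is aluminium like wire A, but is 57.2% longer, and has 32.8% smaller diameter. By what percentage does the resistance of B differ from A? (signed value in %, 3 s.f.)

R ∝ L/d², so R_B/R_A = (1 + 57.2/100) × (1 − 32.8/100)⁻²
= 1.572 × 2.214 = 3.481
(R_B − R_A)/R_A = 3.481 − 1 = 248%

248%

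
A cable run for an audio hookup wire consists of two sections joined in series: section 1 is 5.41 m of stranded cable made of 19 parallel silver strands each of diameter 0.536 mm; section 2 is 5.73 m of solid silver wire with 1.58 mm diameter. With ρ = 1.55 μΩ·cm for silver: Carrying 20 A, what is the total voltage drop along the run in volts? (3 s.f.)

ρ = 1.55 μΩ·cm = 1.55×10^-8 Ω·m
Section 1: A_strand = π(2.6800e-04)² = 2.256e-07 m²; R₁ = ρL/(N·A_s) = (1.55×10^-8)(5.41)/(19×2.256e-07) = 0.01956 Ω
Section 2: A = π(d/2)² = π(7.9000e-04 m)² = 1.961e-06 m²
R₂ = (1.55×10^-8)(5.73)/(1.961e-06) = 0.0453 Ω
R = R₁ + R₂ = 0.06486 Ω
V = IR = 20 × 0.06486 = 1.30 V

1.30 V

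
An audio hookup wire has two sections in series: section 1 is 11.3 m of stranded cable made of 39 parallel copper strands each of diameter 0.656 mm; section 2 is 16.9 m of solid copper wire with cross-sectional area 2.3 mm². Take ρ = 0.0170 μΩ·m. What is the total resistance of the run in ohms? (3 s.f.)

ρ = 0.0170 μΩ·m = 1.70×10^-8 Ω·m
Section 1: A_strand = π(3.2800e-04)² = 3.380e-07 m²; R₁ = ρL/(N·A_s) = (1.70×10^-8)(11.3)/(39×3.380e-07) = 0.01457 Ω
Section 2: A = 2.3 mm² = 2.300e-06 m²
R₂ = (1.70×10^-8)(16.9)/(2.300e-06) = 0.1249 Ω
R = R₁ + R₂ = 0.139 Ω

0.139 Ω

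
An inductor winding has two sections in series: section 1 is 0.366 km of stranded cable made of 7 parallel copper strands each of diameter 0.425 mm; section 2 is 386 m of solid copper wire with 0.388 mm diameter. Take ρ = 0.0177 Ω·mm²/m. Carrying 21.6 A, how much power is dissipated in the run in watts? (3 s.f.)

ρ = 0.0177 Ω·mm²/m = 1.77×10^-8 Ω·m
Section 1: A_strand = π(2.1250e-04)² = 1.419e-07 m²; R₁ = ρL/(N·A_s) = (1.77×10^-8)(366)/(7×1.419e-07) = 6.524 Ω
Section 2: A = π(d/2)² = π(1.9400e-04 m)² = 1.182e-07 m²
R₂ = (1.77×10^-8)(386)/(1.182e-07) = 57.78 Ω
R = R₁ + R₂ = 64.31 Ω
P = I²R = (21.6)² × 64.31 = 30000 W

30000 W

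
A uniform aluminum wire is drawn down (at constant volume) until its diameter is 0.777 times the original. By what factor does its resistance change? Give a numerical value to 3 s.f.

Volume constant ⇒ L' = L/r² with r = 0.777. R' = ρL'/A' = ρ(L/r²)/(πr²d₀²/4) = R/r⁴.
Factor = 2.74

2.74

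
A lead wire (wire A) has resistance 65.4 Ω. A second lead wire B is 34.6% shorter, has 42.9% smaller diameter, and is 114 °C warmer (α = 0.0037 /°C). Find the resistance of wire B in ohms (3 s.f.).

R ∝ ρL/d² with ρ ∝ (1+αΔT), so R_B/R_A = (1 − 34.6/100) × (1 − 42.9/100)⁻² × (1 + 0.0037×114)
= 0.654 × 3.067 × 1.422 = 2.852
R_B = 2.852 × 65.4 = 187 Ω

187 Ω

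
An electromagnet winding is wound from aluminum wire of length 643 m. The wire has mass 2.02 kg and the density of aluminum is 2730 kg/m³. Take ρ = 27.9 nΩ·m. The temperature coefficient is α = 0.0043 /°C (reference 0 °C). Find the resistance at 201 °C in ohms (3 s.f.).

29.1 Ω

ρ = 27.9 nΩ·m = 2.79×10^-8 Ω·m
A = m/(density·L) = 2.02/(2730×643) = 1.1507e-06 m²
R = ρL/A = (2.79×10^-8)(643)/(1.1507e-06) = 15.59 Ω
R(201 °C) = 15.59 × (1 + 0.0043×201) = 29.1 Ω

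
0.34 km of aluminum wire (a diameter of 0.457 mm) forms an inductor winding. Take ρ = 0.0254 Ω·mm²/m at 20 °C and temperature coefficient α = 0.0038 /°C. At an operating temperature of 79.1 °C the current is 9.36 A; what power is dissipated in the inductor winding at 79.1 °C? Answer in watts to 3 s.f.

ρ = 0.0254 Ω·mm²/m = 2.54×10^-8 Ω·m
A = π(d/2)² = π(2.2850e-04 m)² = 1.640e-07 m²
R₍20₎ = ρL/A = (2.54×10^-8)(340)/(1.640e-07) = 52.65 Ω
R₍79.1₎ = R₍20₎(1 + αΔT) = 52.65 × (1 + 0.0038×59.1) = 64.47 Ω
P = I²R = (9.36)² × 64.47 = 5650 W

5650 W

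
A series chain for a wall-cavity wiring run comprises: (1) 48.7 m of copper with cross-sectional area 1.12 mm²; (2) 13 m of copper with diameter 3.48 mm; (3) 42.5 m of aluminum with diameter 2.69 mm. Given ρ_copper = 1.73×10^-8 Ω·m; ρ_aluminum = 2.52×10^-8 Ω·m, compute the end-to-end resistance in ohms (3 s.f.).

Seg 1: A = 1.12 mm² = 1.120e-06 m²
R_1 = (1.73×10^-8)(48.7)/(1.120e-06) = 0.7522 Ω
Seg 2: A = π(d/2)² = π(1.7400e-03 m)² = 9.511e-06 m²
R_2 = (1.73×10^-8)(13)/(9.511e-06) = 0.02365 Ω
Seg 3: A = π(d/2)² = π(1.3450e-03 m)² = 5.683e-06 m²
R_3 = (2.52×10^-8)(42.5)/(5.683e-06) = 0.1884 Ω
R_total = R_1 + R_2 + R_3 = 0.964 Ω

0.964 Ω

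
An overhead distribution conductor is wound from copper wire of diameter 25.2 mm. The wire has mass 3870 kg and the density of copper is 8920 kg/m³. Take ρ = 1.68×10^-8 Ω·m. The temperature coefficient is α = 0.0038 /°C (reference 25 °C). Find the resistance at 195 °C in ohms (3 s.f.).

0.0482 Ω

A = π(d/2)² = π(1.2600e-02 m)² = 4.9876e-04 m²
L = m/(density·A) = 3870/(8920×4.9876e-04) = 869.9 m
R = ρL/A = (1.68×10^-8)(869.9)/(4.9876e-04) = 0.0293 Ω
R(195 °C) = 0.0293 × (1 + 0.0038×170) = 0.0482 Ω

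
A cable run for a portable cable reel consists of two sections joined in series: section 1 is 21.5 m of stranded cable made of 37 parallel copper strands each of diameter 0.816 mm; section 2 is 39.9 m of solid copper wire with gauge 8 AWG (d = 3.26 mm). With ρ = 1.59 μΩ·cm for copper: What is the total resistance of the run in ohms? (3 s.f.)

ρ = 1.59 μΩ·cm = 1.59×10^-8 Ω·m
Section 1: A_strand = π(4.0800e-04)² = 5.230e-07 m²; R₁ = ρL/(N·A_s) = (1.59×10^-8)(21.5)/(37×5.230e-07) = 0.01767 Ω
Section 2: A = π(3.26/2 mm)² = π(1.6300e-03 m)² = 8.347e-06 m²
R₂ = (1.59×10^-8)(39.9)/(8.347e-06) = 0.07601 Ω
R = R₁ + R₂ = 0.0937 Ω

0.0937 Ω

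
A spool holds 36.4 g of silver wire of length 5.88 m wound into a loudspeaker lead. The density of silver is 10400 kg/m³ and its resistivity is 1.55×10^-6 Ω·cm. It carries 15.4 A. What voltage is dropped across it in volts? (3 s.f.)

ρ = 1.55×10^-6 Ω·cm = 1.55×10^-8 Ω·m
A = m/(density·L) = 0.0364/(10400×5.88) = 5.9524e-07 m²
R = ρL/A = (1.55×10^-8)(5.88)/(5.9524e-07) = 0.1531 Ω
V = IR = 15.4 × 0.1531 = 2.36 V

2.36 V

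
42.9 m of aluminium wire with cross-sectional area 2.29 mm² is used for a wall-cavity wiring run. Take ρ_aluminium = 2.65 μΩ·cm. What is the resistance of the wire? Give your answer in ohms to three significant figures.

0.496 Ω

ρ = 2.65 μΩ·cm = 2.65×10^-8 Ω·m
A = 2.29 mm² = 2.290e-06 m²
R = ρL/A = (2.65×10^-8)(42.9 m)/(2.290e-06 m²) = 0.496 Ω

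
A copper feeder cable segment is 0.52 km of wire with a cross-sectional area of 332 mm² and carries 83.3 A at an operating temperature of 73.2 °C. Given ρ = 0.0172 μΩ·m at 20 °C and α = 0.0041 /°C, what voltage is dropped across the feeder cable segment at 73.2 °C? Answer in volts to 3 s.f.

2.73 V

ρ = 0.0172 μΩ·m = 1.72×10^-8 Ω·m
A = 332 mm² = 3.320e-04 m²
R₍20₎ = ρL/A = (1.72×10^-8)(520)/(3.320e-04) = 0.02694 Ω
R₍73.2₎ = R₍20₎(1 + αΔT) = 0.02694 × (1 + 0.0041×53.2) = 0.03282 Ω
V = IR = 83.3 × 0.03282 = 2.73 V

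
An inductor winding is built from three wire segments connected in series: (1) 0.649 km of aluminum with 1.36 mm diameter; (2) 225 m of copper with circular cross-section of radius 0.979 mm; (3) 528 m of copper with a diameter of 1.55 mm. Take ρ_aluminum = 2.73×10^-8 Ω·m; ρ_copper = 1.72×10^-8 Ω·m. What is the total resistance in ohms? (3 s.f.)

18.3 Ω

Seg 1: A = π(d/2)² = π(6.8000e-04 m)² = 1.453e-06 m²
R_1 = (2.73×10^-8)(649)/(1.453e-06) = 12.2 Ω
Seg 2: A = πr² = π(9.7900e-04 m)² = 3.011e-06 m²
R_2 = (1.72×10^-8)(225)/(3.011e-06) = 1.285 Ω
Seg 3: A = π(d/2)² = π(7.7500e-04 m)² = 1.887e-06 m²
R_3 = (1.72×10^-8)(528)/(1.887e-06) = 4.813 Ω
R_total = R_1 + R_2 + R_3 = 18.3 Ω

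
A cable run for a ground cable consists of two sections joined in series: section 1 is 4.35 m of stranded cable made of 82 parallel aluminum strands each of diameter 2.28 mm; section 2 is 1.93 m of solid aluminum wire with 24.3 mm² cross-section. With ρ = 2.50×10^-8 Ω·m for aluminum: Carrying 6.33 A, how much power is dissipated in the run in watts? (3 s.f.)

Section 1: A_strand = π(1.1400e-03)² = 4.083e-06 m²; R₁ = ρL/(N·A_s) = (2.50×10^-8)(4.35)/(82×4.083e-06) = 3.248×10^-4 Ω
Section 2: A = 24.3 mm² = 2.430e-05 m²
R₂ = (2.50×10^-8)(1.93)/(2.430e-05) = 0.001986 Ω
R = R₁ + R₂ = 0.00231 Ω
P = I²R = (6.33)² × 0.00231 = 0.0926 W

0.0926 W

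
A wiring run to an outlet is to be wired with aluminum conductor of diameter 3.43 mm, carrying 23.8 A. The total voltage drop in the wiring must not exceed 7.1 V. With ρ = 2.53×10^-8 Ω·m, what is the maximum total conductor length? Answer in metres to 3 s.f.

A = π(d/2)² = π(1.7150e-03 m)² = 9.240e-06 m²
L_max = V_max·A/(1·ρI) = (7.1)(9.240e-06)/(2.53×10^-8×23.8) = 109 m

109 m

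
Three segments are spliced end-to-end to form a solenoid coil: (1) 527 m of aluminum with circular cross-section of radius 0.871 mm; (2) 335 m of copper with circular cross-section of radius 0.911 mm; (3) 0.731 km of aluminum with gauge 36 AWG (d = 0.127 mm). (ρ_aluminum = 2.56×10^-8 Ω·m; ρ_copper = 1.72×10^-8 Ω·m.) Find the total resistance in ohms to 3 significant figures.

1490 Ω

Seg 1: A = πr² = π(8.7100e-04 m)² = 2.383e-06 m²
R_1 = (2.56×10^-8)(527)/(2.383e-06) = 5.661 Ω
Seg 2: A = πr² = π(9.1100e-04 m)² = 2.607e-06 m²
R_2 = (1.72×10^-8)(335)/(2.607e-06) = 2.21 Ω
Seg 3: A = π(0.127/2 mm)² = π(6.3500e-05 m)² = 1.267e-08 m²
R_3 = (2.56×10^-8)(731)/(1.267e-08) = 1477 Ω
R_total = R_1 + R_2 + R_3 = 1490 Ω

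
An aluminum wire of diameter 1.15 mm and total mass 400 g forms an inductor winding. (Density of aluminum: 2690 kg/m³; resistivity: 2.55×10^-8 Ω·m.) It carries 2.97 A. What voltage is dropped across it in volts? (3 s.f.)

A = π(d/2)² = π(5.7500e-04 m)² = 1.0387e-06 m²
L = m/(density·A) = 0.4/(2690×1.0387e-06) = 143.2 m
R = ρL/A = (2.55×10^-8)(143.2)/(1.0387e-06) = 3.515 Ω
V = IR = 2.97 × 3.515 = 10.4 V

10.4 V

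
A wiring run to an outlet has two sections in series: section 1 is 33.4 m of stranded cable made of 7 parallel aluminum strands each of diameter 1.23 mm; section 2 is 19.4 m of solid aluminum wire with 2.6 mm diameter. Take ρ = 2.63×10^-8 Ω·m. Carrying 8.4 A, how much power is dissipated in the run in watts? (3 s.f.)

14.2 W

Section 1: A_strand = π(6.1500e-04)² = 1.188e-06 m²; R₁ = ρL/(N·A_s) = (2.63×10^-8)(33.4)/(7×1.188e-06) = 0.1056 Ω
Section 2: A = π(d/2)² = π(1.3000e-03 m)² = 5.309e-06 m²
R₂ = (2.63×10^-8)(19.4)/(5.309e-06) = 0.0961 Ω
R = R₁ + R₂ = 0.2017 Ω
P = I²R = (8.4)² × 0.2017 = 14.2 W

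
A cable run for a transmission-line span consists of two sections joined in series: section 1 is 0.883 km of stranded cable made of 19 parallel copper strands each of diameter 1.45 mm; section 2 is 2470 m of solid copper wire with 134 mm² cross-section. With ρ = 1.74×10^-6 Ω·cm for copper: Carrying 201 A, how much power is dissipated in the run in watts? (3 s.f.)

32700 W

ρ = 1.74×10^-6 Ω·cm = 1.74×10^-8 Ω·m
Section 1: A_strand = π(7.2500e-04)² = 1.651e-06 m²; R₁ = ρL/(N·A_s) = (1.74×10^-8)(883)/(19×1.651e-06) = 0.4897 Ω
Section 2: A = 134 mm² = 1.340e-04 m²
R₂ = (1.74×10^-8)(2470)/(1.340e-04) = 0.3207 Ω
R = R₁ + R₂ = 0.8104 Ω
P = I²R = (201)² × 0.8104 = 32700 W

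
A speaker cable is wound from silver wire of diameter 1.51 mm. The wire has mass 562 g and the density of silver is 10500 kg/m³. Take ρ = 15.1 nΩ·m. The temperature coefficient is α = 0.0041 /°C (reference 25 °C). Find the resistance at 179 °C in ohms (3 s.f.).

ρ = 15.1 nΩ·m = 1.51×10^-8 Ω·m
A = π(d/2)² = π(7.5500e-04 m)² = 1.7908e-06 m²
L = m/(density·A) = 0.562/(10500×1.7908e-06) = 29.89 m
R = ρL/A = (1.51×10^-8)(29.89)/(1.7908e-06) = 0.252 Ω
R(179 °C) = 0.252 × (1 + 0.0041×154) = 0.411 Ω

0.411 Ω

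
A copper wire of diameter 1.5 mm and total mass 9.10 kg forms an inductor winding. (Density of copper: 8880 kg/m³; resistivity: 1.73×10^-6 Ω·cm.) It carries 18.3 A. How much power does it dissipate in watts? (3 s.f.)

1900 W

ρ = 1.73×10^-6 Ω·cm = 1.73×10^-8 Ω·m
A = π(d/2)² = π(7.5000e-04 m)² = 1.7671e-06 m²
L = m/(density·A) = 9.1/(8880×1.7671e-06) = 579.9 m
R = ρL/A = (1.73×10^-8)(579.9)/(1.7671e-06) = 5.677 Ω
P = I²R = (18.3)² × 5.677 = 1900 W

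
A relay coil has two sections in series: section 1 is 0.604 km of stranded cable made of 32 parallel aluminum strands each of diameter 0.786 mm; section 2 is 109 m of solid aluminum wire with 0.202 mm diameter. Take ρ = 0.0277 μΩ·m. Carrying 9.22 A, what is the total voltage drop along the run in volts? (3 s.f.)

879 V

ρ = 0.0277 μΩ·m = 2.77×10^-8 Ω·m
Section 1: A_strand = π(3.9300e-04)² = 4.852e-07 m²; R₁ = ρL/(N·A_s) = (2.77×10^-8)(604)/(32×4.852e-07) = 1.078 Ω
Section 2: A = π(d/2)² = π(1.0100e-04 m)² = 3.205e-08 m²
R₂ = (2.77×10^-8)(109)/(3.205e-08) = 94.21 Ω
R = R₁ + R₂ = 95.29 Ω
V = IR = 9.22 × 95.29 = 879 V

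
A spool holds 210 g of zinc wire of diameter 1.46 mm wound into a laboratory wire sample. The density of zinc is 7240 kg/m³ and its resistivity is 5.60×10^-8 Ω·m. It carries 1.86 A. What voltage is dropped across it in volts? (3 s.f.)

1.08 V

A = π(d/2)² = π(7.3000e-04 m)² = 1.6742e-06 m²
L = m/(density·A) = 0.21/(7240×1.6742e-06) = 17.33 m
R = ρL/A = (5.60×10^-8)(17.33)/(1.6742e-06) = 0.5795 Ω
V = IR = 1.86 × 0.5795 = 1.08 V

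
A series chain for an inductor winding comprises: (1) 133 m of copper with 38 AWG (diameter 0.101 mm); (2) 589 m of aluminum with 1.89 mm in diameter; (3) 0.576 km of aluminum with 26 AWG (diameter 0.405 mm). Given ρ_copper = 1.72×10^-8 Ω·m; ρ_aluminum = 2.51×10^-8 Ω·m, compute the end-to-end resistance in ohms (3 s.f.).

403 Ω

Seg 1: A = π(0.101/2 mm)² = π(5.0500e-05 m)² = 8.012e-09 m²
R_1 = (1.72×10^-8)(133)/(8.012e-09) = 285.5 Ω
Seg 2: A = π(d/2)² = π(9.4500e-04 m)² = 2.806e-06 m²
R_2 = (2.51×10^-8)(589)/(2.806e-06) = 5.27 Ω
Seg 3: A = π(0.405/2 mm)² = π(2.0250e-04 m)² = 1.288e-07 m²
R_3 = (2.51×10^-8)(576)/(1.288e-07) = 112.2 Ω
R_total = R_1 + R_2 + R_3 = 403 Ω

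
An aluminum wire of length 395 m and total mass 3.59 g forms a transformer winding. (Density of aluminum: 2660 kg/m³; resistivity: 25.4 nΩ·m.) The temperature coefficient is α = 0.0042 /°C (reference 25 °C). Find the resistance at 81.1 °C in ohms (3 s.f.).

ρ = 25.4 nΩ·m = 2.54×10^-8 Ω·m
A = m/(density·L) = 0.00359/(2660×395) = 3.4168e-09 m²
R = ρL/A = (2.54×10^-8)(395)/(3.4168e-09) = 2936 Ω
R(81.1 °C) = 2936 × (1 + 0.0042×56.1) = 3630 Ω

3630 Ω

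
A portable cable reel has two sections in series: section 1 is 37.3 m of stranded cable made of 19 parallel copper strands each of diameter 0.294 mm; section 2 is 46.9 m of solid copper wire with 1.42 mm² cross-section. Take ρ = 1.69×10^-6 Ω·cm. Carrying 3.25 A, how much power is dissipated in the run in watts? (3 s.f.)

11.1 W

ρ = 1.69×10^-6 Ω·cm = 1.69×10^-8 Ω·m
Section 1: A_strand = π(1.4700e-04)² = 6.789e-08 m²; R₁ = ρL/(N·A_s) = (1.69×10^-8)(37.3)/(19×6.789e-08) = 0.4887 Ω
Section 2: A = 1.42 mm² = 1.420e-06 m²
R₂ = (1.69×10^-8)(46.9)/(1.420e-06) = 0.5582 Ω
R = R₁ + R₂ = 1.047 Ω
P = I²R = (3.25)² × 1.047 = 11.1 W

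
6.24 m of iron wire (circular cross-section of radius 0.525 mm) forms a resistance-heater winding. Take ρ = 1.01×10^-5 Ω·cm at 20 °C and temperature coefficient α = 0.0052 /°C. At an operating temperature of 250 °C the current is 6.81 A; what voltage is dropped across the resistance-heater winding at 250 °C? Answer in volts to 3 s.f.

10.9 V

ρ = 1.01×10^-5 Ω·cm = 1.01×10^-7 Ω·m
A = πr² = π(5.2500e-04 m)² = 8.659e-07 m²
R₍20₎ = ρL/A = (1.01×10^-7)(6.24)/(8.659e-07) = 0.7278 Ω
R₍250₎ = R₍20₎(1 + αΔT) = 0.7278 × (1 + 0.0052×230) = 1.598 Ω
V = IR = 6.81 × 1.598 = 10.9 V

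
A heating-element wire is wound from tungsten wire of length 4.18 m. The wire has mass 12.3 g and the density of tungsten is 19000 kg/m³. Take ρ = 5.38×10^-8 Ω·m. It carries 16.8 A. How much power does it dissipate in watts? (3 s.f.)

A = m/(density·L) = 0.0123/(19000×4.18) = 1.5487e-07 m²
R = ρL/A = (5.38×10^-8)(4.18)/(1.5487e-07) = 1.452 Ω
P = I²R = (16.8)² × 1.452 = 410 W

410 W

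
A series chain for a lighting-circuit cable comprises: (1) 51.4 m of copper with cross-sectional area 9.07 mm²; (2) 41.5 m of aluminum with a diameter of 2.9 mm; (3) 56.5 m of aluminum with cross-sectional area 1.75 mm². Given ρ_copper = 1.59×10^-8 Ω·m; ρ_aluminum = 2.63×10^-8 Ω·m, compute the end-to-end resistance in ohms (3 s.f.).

Seg 1: A = 9.07 mm² = 9.070e-06 m²
R_1 = (1.59×10^-8)(51.4)/(9.070e-06) = 0.09011 Ω
Seg 2: A = π(d/2)² = π(1.4500e-03 m)² = 6.605e-06 m²
R_2 = (2.63×10^-8)(41.5)/(6.605e-06) = 0.1652 Ω
Seg 3: A = 1.75 mm² = 1.750e-06 m²
R_3 = (2.63×10^-8)(56.5)/(1.750e-06) = 0.8491 Ω
R_total = R_1 + R_2 + R_3 = 1.10 Ω

1.10 Ω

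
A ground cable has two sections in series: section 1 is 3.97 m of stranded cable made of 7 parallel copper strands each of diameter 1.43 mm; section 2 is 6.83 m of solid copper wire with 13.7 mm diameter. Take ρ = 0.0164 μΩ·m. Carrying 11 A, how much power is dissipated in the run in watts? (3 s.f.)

ρ = 0.0164 μΩ·m = 1.64×10^-8 Ω·m
Section 1: A_strand = π(7.1500e-04)² = 1.606e-06 m²; R₁ = ρL/(N·A_s) = (1.64×10^-8)(3.97)/(7×1.606e-06) = 0.005791 Ω
Section 2: A = π(d/2)² = π(6.8500e-03 m)² = 1.474e-04 m²
R₂ = (1.64×10^-8)(6.83)/(1.474e-04) = 7.599×10^-4 Ω
R = R₁ + R₂ = 0.006551 Ω
P = I²R = (11)² × 0.006551 = 0.793 W

0.793 W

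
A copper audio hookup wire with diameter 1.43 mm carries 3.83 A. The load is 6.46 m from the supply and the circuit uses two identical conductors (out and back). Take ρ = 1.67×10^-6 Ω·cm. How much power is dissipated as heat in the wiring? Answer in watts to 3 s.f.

ρ = 1.67×10^-6 Ω·cm = 1.67×10^-8 Ω·m
A = π(d/2)² = π(7.1500e-04 m)² = 1.606e-06 m²
Total conductor length (both ways) L = 2 × 6.46 = 12.92 m
R = ρL/A = (1.67×10^-8)(12.92)/(1.606e-06) = 0.1343 Ω
P = I²R = (3.83)² × 0.1343 = 1.97 W

1.97 W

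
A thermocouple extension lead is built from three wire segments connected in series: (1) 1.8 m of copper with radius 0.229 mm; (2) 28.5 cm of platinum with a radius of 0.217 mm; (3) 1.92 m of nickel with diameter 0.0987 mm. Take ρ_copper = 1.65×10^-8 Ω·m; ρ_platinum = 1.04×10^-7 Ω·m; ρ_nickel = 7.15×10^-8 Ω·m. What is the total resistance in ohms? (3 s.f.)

Seg 1: A = πr² = π(2.2900e-04 m)² = 1.647e-07 m²
R_1 = (1.65×10^-8)(1.8)/(1.647e-07) = 0.1803 Ω
Seg 2: A = πr² = π(2.1700e-04 m)² = 1.479e-07 m²
R_2 = (1.04×10^-7)(0.285)/(1.479e-07) = 0.2004 Ω
Seg 3: A = π(d/2)² = π(4.9350e-05 m)² = 7.651e-09 m²
R_3 = (7.15×10^-8)(1.92)/(7.651e-09) = 17.94 Ω
R_total = R_1 + R_2 + R_3 = 18.3 Ω

18.3 Ω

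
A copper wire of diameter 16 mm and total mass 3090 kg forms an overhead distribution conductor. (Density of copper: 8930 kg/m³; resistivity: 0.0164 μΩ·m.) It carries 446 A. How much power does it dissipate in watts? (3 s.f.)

27900 W

ρ = 0.0164 μΩ·m = 1.64×10^-8 Ω·m
A = π(d/2)² = π(8.0000e-03 m)² = 2.0106e-04 m²
L = m/(density·A) = 3090/(8930×2.0106e-04) = 1721 m
R = ρL/A = (1.64×10^-8)(1721)/(2.0106e-04) = 0.1404 Ω
P = I²R = (446)² × 0.1404 = 27900 W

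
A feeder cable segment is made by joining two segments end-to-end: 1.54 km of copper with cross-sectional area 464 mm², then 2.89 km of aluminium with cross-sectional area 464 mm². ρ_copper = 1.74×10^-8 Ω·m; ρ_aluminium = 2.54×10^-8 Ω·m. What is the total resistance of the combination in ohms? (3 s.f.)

0.216 Ω

Segment 1: A = 464 mm² = 4.640e-04 m²
R₁ = ρL/A = (1.74×10^-8)(1540)/(4.640e-04) = 0.05775 Ω
R₂ = (2.54×10^-8)(2890)/(4.640e-04) = 0.1582 Ω
R = R₁ + R₂ = 0.216 Ω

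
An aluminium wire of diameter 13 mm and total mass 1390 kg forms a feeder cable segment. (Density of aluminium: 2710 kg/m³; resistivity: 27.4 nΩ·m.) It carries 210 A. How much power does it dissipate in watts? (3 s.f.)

ρ = 27.4 nΩ·m = 2.74×10^-8 Ω·m
A = π(d/2)² = π(6.5000e-03 m)² = 1.3273e-04 m²
L = m/(density·A) = 1390/(2710×1.3273e-04) = 3864 m
R = ρL/A = (2.74×10^-8)(3864)/(1.3273e-04) = 0.7977 Ω
P = I²R = (210)² × 0.7977 = 35200 W

35200 W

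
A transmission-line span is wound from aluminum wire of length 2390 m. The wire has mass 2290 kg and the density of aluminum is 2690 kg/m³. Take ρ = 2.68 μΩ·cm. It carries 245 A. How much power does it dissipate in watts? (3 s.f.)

ρ = 2.68 μΩ·cm = 2.68×10^-8 Ω·m
A = m/(density·L) = 2290/(2690×2390) = 3.5619e-04 m²
R = ρL/A = (2.68×10^-8)(2390)/(3.5619e-04) = 0.1798 Ω
P = I²R = (245)² × 0.1798 = 10800 W

10800 W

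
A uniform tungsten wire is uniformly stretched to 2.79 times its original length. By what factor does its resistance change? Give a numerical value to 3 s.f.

Volume constant ⇒ A' = A/k with k = 2.79. R' = ρ(kL)/(A/k) = k²R.
Factor = 7.78

7.78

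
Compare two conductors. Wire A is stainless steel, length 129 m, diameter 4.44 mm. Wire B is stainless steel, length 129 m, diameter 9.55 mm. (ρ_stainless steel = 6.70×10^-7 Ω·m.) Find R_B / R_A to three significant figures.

0.216

R ∝ ρL/d², so R_B/R_A = (d_A/d_B)²
= (4.44/9.55)² = 0.216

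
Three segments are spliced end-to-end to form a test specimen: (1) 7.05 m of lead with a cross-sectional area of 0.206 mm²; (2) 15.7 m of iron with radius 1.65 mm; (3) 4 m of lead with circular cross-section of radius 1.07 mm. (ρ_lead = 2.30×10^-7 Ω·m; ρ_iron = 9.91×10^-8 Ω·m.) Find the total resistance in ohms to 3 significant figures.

Seg 1: A = 0.206 mm² = 2.060e-07 m²
R_1 = (2.30×10^-7)(7.05)/(2.060e-07) = 7.871 Ω
Seg 2: A = πr² = π(1.6500e-03 m)² = 8.553e-06 m²
R_2 = (9.91×10^-8)(15.7)/(8.553e-06) = 0.1819 Ω
Seg 3: A = πr² = π(1.0700e-03 m)² = 3.597e-06 m²
R_3 = (2.30×10^-7)(4)/(3.597e-06) = 0.2558 Ω
R_total = R_1 + R_2 + R_3 = 8.31 Ω

8.31 Ω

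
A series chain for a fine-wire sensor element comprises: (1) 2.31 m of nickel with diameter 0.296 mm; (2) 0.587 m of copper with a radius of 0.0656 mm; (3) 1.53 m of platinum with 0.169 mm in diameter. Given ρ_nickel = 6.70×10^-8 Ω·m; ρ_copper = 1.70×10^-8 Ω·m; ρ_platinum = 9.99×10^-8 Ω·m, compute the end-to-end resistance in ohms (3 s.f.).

Seg 1: A = π(d/2)² = π(1.4800e-04 m)² = 6.881e-08 m²
R_1 = (6.70×10^-8)(2.31)/(6.881e-08) = 2.249 Ω
Seg 2: A = πr² = π(6.5600e-05 m)² = 1.352e-08 m²
R_2 = (1.70×10^-8)(0.587)/(1.352e-08) = 0.7381 Ω
Seg 3: A = π(d/2)² = π(8.4500e-05 m)² = 2.243e-08 m²
R_3 = (9.99×10^-8)(1.53)/(2.243e-08) = 6.814 Ω
R_total = R_1 + R_2 + R_3 = 9.80 Ω

9.80 Ω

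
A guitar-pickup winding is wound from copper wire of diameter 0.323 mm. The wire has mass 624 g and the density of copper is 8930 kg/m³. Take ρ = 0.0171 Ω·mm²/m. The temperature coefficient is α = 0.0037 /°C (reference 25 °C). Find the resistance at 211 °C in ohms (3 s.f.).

300 Ω

ρ = 0.0171 Ω·mm²/m = 1.71×10^-8 Ω·m
A = π(d/2)² = π(1.6150e-04 m)² = 8.1940e-08 m²
L = m/(density·A) = 0.624/(8930×8.1940e-08) = 852.8 m
R = ρL/A = (1.71×10^-8)(852.8)/(8.1940e-08) = 178 Ω
R(211 °C) = 178 × (1 + 0.0037×186) = 300 Ω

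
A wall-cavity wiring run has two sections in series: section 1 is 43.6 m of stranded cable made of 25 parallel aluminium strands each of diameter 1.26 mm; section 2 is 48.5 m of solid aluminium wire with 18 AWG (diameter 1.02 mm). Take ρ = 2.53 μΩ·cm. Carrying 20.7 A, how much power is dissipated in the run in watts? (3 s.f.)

659 W

ρ = 2.53 μΩ·cm = 2.53×10^-8 Ω·m
Section 1: A_strand = π(6.3000e-04)² = 1.247e-06 m²; R₁ = ρL/(N·A_s) = (2.53×10^-8)(43.6)/(25×1.247e-06) = 0.03539 Ω
Section 2: A = π(1.02/2 mm)² = π(5.1000e-04 m)² = 8.171e-07 m²
R₂ = (2.53×10^-8)(48.5)/(8.171e-07) = 1.502 Ω
R = R₁ + R₂ = 1.537 Ω
P = I²R = (20.7)² × 1.537 = 659 W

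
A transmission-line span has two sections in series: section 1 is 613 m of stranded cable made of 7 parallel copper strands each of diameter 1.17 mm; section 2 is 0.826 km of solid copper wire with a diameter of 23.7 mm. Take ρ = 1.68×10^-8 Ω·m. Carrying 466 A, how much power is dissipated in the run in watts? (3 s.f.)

Section 1: A_strand = π(5.8500e-04)² = 1.075e-06 m²; R₁ = ρL/(N·A_s) = (1.68×10^-8)(613)/(7×1.075e-06) = 1.368 Ω
Section 2: A = π(d/2)² = π(1.1850e-02 m)² = 4.412e-04 m²
R₂ = (1.68×10^-8)(826)/(4.412e-04) = 0.03146 Ω
R = R₁ + R₂ = 1.4 Ω
P = I²R = (466)² × 1.4 = 3.04×10^5 W

3.04×10^5 W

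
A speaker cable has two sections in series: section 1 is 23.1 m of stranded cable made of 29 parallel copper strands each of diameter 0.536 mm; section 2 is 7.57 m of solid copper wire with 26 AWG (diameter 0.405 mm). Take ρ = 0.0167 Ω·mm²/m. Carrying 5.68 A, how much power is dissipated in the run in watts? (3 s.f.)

ρ = 0.0167 Ω·mm²/m = 1.67×10^-8 Ω·m
Section 1: A_strand = π(2.6800e-04)² = 2.256e-07 m²; R₁ = ρL/(N·A_s) = (1.67×10^-8)(23.1)/(29×2.256e-07) = 0.05895 Ω
Section 2: A = π(0.405/2 mm)² = π(2.0250e-04 m)² = 1.288e-07 m²
R₂ = (1.67×10^-8)(7.57)/(1.288e-07) = 0.9813 Ω
R = R₁ + R₂ = 1.04 Ω
P = I²R = (5.68)² × 1.04 = 33.6 W

33.6 W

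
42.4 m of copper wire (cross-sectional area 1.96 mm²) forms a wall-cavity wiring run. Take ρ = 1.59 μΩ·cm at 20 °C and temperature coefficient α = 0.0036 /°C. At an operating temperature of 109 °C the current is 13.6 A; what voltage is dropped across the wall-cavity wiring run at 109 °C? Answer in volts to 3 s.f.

6.18 V

ρ = 1.59 μΩ·cm = 1.59×10^-8 Ω·m
A = 1.96 mm² = 1.960e-06 m²
R₍20₎ = ρL/A = (1.59×10^-8)(42.4)/(1.960e-06) = 0.344 Ω
R₍109₎ = R₍20₎(1 + αΔT) = 0.344 × (1 + 0.0036×89) = 0.4542 Ω
V = IR = 13.6 × 0.4542 = 6.18 V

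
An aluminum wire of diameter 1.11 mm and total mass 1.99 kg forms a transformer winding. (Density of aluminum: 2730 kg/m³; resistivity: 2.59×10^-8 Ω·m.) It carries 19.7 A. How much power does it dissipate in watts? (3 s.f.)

A = π(d/2)² = π(5.5500e-04 m)² = 9.6769e-07 m²
L = m/(density·A) = 1.99/(2730×9.6769e-07) = 753.3 m
R = ρL/A = (2.59×10^-8)(753.3)/(9.6769e-07) = 20.16 Ω
P = I²R = (19.7)² × 20.16 = 7820 W

7820 W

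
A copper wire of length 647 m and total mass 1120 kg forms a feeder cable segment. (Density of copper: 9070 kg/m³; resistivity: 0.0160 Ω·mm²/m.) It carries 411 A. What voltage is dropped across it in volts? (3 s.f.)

ρ = 0.0160 Ω·mm²/m = 1.60×10^-8 Ω·m
A = m/(density·L) = 1120/(9070×647) = 1.9086e-04 m²
R = ρL/A = (1.60×10^-8)(647)/(1.9086e-04) = 0.05424 Ω
V = IR = 411 × 0.05424 = 22.3 V

22.3 V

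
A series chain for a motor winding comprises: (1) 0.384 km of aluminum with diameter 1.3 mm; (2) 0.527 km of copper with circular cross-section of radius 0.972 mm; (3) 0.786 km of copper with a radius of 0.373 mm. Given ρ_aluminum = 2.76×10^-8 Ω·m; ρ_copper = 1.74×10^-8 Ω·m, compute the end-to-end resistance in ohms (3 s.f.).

Seg 1: A = π(d/2)² = π(6.5000e-04 m)² = 1.327e-06 m²
R_1 = (2.76×10^-8)(384)/(1.327e-06) = 7.985 Ω
Seg 2: A = πr² = π(9.7200e-04 m)² = 2.968e-06 m²
R_2 = (1.74×10^-8)(527)/(2.968e-06) = 3.089 Ω
Seg 3: A = πr² = π(3.7300e-04 m)² = 4.371e-07 m²
R_3 = (1.74×10^-8)(786)/(4.371e-07) = 31.29 Ω
R_total = R_1 + R_2 + R_3 = 42.4 Ω

42.4 Ω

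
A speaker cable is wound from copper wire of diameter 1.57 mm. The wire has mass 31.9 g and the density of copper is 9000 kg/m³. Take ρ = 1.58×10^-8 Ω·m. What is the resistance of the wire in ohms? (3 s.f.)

0.0149 Ω

A = π(d/2)² = π(7.8500e-04 m)² = 1.9359e-06 m²
L = m/(density·A) = 0.0319/(9000×1.9359e-06) = 1.831 m
R = ρL/A = (1.58×10^-8)(1.831)/(1.9359e-06) = 0.0149 Ω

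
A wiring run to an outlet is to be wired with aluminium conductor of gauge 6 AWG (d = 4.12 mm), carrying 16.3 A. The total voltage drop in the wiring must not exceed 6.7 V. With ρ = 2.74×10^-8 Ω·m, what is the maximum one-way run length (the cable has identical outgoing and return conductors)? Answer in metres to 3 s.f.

100 m

A = π(4.12/2 mm)² = π(2.0600e-03 m)² = 1.333e-05 m²
L_max = V_max·A/(2·ρI) = (6.7)(1.333e-05)/(2×2.74×10^-8×16.3) = 100 m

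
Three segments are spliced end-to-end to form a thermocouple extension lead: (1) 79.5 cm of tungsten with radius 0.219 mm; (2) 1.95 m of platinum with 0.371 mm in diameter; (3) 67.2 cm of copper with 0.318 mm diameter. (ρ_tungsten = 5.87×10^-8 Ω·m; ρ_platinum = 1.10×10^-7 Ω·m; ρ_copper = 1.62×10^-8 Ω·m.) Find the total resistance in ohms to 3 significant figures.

Seg 1: A = πr² = π(2.1900e-04 m)² = 1.507e-07 m²
R_1 = (5.87×10^-8)(0.795)/(1.507e-07) = 0.3097 Ω
Seg 2: A = π(d/2)² = π(1.8550e-04 m)² = 1.081e-07 m²
R_2 = (1.10×10^-7)(1.95)/(1.081e-07) = 1.984 Ω
Seg 3: A = π(d/2)² = π(1.5900e-04 m)² = 7.942e-08 m²
R_3 = (1.62×10^-8)(0.672)/(7.942e-08) = 0.1371 Ω
R_total = R_1 + R_2 + R_3 = 2.43 Ω

2.43 Ω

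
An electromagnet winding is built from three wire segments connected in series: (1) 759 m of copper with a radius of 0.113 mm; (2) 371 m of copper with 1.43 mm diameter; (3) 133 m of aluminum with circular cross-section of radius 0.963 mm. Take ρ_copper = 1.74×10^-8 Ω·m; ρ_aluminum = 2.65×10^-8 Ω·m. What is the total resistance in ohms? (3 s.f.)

Seg 1: A = πr² = π(1.1300e-04 m)² = 4.011e-08 m²
R_1 = (1.74×10^-8)(759)/(4.011e-08) = 329.2 Ω
Seg 2: A = π(d/2)² = π(7.1500e-04 m)² = 1.606e-06 m²
R_2 = (1.74×10^-8)(371)/(1.606e-06) = 4.019 Ω
Seg 3: A = πr² = π(9.6300e-04 m)² = 2.913e-06 m²
R_3 = (2.65×10^-8)(133)/(2.913e-06) = 1.21 Ω
R_total = R_1 + R_2 + R_3 = 334 Ω

334 Ω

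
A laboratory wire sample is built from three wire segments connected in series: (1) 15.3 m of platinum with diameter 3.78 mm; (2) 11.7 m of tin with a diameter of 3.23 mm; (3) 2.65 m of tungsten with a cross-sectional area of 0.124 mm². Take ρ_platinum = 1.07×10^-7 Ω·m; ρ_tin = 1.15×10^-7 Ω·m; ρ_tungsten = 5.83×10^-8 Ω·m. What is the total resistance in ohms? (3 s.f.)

Seg 1: A = π(d/2)² = π(1.8900e-03 m)² = 1.122e-05 m²
R_1 = (1.07×10^-7)(15.3)/(1.122e-05) = 0.1459 Ω
Seg 2: A = π(d/2)² = π(1.6150e-03 m)² = 8.194e-06 m²
R_2 = (1.15×10^-7)(11.7)/(8.194e-06) = 0.1642 Ω
Seg 3: A = 0.124 mm² = 1.240e-07 m²
R_3 = (5.83×10^-8)(2.65)/(1.240e-07) = 1.246 Ω
R_total = R_1 + R_2 + R_3 = 1.56 Ω

1.56 Ω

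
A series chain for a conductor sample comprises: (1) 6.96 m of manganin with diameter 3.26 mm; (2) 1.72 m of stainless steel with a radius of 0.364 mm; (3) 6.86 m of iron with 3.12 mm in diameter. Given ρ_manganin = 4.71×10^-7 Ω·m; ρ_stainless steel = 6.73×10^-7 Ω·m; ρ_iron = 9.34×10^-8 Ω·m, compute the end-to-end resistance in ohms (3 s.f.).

Seg 1: A = π(d/2)² = π(1.6300e-03 m)² = 8.347e-06 m²
R_1 = (4.71×10^-7)(6.96)/(8.347e-06) = 0.3927 Ω
Seg 2: A = πr² = π(3.6400e-04 m)² = 4.162e-07 m²
R_2 = (6.73×10^-7)(1.72)/(4.162e-07) = 2.781 Ω
Seg 3: A = π(d/2)² = π(1.5600e-03 m)² = 7.645e-06 m²
R_3 = (9.34×10^-8)(6.86)/(7.645e-06) = 0.08381 Ω
R_total = R_1 + R_2 + R_3 = 3.26 Ω

3.26 Ω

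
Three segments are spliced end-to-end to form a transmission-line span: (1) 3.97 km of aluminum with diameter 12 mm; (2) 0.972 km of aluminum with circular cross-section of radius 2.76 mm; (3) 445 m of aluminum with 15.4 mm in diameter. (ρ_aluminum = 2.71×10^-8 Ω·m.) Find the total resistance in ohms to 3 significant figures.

2.12 Ω

Seg 1: A = π(d/2)² = π(6.0000e-03 m)² = 1.131e-04 m²
R_1 = (2.71×10^-8)(3970)/(1.131e-04) = 0.9513 Ω
Seg 2: A = πr² = π(2.7600e-03 m)² = 2.393e-05 m²
R_2 = (2.71×10^-8)(972)/(2.393e-05) = 1.101 Ω
Seg 3: A = π(d/2)² = π(7.7000e-03 m)² = 1.863e-04 m²
R_3 = (2.71×10^-8)(445)/(1.863e-04) = 0.06474 Ω
R_total = R_1 + R_2 + R_3 = 2.12 Ω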